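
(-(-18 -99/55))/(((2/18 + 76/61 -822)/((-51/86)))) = 2771901/193729190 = 0.01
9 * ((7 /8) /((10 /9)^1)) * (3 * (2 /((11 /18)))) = 15309 /220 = 69.59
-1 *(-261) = 261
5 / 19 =0.26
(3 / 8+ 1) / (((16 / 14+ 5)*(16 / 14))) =539 / 2752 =0.20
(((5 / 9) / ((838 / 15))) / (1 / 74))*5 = 4625 / 1257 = 3.68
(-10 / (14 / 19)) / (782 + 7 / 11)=-1045 / 60263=-0.02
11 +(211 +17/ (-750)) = 166483/ 750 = 221.98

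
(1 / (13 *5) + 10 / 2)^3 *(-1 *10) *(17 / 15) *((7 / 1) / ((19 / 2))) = -16491484576 / 15653625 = -1053.52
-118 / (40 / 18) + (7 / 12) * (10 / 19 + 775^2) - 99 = 399242581 / 1140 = 350212.79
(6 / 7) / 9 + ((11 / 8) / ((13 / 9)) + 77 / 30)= 39463 / 10920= 3.61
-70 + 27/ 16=-68.31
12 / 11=1.09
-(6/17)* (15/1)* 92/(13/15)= -561.99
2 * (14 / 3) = 28 / 3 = 9.33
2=2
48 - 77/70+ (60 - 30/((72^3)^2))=12410561691623/116095057920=106.90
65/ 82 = 0.79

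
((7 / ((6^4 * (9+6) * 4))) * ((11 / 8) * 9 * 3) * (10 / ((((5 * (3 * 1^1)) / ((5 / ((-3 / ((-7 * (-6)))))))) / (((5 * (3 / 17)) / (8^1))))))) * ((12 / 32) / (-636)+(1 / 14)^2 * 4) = -0.00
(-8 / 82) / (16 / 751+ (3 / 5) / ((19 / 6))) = -142690 / 308279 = -0.46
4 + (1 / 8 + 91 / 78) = 127 / 24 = 5.29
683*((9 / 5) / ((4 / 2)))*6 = 18441 / 5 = 3688.20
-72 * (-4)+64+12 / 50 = 8806 / 25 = 352.24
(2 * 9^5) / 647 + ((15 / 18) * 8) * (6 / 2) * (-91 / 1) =-1059442 / 647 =-1637.47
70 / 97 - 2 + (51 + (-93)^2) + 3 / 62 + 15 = 52404613 / 6014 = 8713.77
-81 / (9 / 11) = -99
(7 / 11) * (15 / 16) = 0.60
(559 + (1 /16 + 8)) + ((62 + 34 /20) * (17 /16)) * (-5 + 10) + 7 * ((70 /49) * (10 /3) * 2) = 93325 /96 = 972.14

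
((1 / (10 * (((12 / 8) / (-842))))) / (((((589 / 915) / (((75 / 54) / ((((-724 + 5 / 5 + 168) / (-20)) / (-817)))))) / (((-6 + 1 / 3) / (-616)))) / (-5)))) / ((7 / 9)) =-2346601375 / 11128194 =-210.87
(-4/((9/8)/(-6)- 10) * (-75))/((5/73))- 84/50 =-1758846/4075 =-431.62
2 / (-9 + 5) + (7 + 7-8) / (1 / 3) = 35 / 2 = 17.50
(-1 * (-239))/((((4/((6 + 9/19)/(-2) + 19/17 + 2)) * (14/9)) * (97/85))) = -118305/29488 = -4.01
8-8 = 0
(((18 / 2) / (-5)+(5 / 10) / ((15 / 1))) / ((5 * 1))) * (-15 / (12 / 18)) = 159 / 20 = 7.95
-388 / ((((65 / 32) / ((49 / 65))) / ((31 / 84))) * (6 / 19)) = -6398896 / 38025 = -168.28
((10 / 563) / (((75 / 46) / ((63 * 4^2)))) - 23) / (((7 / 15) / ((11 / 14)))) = -1116489 / 55174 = -20.24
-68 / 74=-34 / 37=-0.92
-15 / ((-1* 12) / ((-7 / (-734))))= 35 / 2936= 0.01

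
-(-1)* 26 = 26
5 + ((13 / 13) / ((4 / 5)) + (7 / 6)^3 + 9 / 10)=9437 / 1080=8.74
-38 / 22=-19 / 11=-1.73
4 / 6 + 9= 9.67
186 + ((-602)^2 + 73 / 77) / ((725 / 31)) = 875444061 / 55825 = 15681.94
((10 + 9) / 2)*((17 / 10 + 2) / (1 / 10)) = 703 / 2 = 351.50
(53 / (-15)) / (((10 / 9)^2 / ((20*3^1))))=-171.72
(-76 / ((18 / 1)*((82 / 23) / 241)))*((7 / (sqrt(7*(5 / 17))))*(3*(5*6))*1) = -210634*sqrt(595) / 41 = -125315.01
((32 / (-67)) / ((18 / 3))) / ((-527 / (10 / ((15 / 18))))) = 64 / 35309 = 0.00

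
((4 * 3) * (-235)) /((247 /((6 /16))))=-2115 /494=-4.28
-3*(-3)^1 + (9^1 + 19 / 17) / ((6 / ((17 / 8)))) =151 / 12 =12.58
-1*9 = -9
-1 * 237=-237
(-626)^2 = 391876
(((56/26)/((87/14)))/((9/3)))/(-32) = -49/13572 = -0.00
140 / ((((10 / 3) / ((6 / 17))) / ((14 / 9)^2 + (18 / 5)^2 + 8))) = 1325632 / 3825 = 346.57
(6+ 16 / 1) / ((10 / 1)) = 11 / 5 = 2.20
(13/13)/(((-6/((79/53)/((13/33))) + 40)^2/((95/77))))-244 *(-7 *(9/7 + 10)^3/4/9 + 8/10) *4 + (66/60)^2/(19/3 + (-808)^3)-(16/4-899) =1326517330702341921681763898/4860698061358081433925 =272906.75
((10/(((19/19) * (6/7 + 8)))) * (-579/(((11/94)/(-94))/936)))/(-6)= -81916716.25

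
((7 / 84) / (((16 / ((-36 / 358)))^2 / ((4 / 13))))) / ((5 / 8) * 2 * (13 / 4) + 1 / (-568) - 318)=-1917 / 594200985820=-0.00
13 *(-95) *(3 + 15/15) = -4940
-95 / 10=-19 / 2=-9.50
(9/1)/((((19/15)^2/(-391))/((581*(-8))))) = 3680170200/361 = 10194377.29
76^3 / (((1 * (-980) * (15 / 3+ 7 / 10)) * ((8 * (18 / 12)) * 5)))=-2888 / 2205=-1.31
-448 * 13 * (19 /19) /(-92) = 1456 /23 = 63.30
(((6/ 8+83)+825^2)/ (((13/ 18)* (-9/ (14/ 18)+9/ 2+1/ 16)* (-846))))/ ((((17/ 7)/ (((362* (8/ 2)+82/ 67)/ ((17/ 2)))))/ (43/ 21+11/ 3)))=118443061107840/ 1857434501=63767.02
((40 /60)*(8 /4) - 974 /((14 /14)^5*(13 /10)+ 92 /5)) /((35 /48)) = -454912 /6895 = -65.98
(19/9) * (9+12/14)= 437/21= 20.81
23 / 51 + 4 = 227 / 51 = 4.45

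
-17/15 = -1.13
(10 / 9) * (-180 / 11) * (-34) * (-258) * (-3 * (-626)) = -3294763200 / 11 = -299523927.27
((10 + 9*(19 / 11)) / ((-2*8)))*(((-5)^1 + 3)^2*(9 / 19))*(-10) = 12645 / 418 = 30.25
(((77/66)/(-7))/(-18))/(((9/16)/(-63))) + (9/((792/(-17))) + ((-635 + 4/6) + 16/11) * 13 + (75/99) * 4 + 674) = -17942659/2376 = -7551.62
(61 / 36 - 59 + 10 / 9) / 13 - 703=-331027 / 468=-707.32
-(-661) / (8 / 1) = 661 / 8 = 82.62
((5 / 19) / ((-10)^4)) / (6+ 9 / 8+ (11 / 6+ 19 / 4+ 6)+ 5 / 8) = 3 / 2318000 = 0.00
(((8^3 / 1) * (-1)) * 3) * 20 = -30720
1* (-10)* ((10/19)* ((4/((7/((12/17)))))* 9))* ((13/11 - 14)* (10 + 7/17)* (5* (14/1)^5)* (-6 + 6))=0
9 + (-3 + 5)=11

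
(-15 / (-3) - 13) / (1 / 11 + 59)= -44 / 325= -0.14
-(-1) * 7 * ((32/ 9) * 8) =1792/ 9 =199.11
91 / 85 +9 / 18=267 / 170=1.57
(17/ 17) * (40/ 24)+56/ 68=127/ 51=2.49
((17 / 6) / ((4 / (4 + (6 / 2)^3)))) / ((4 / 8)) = 43.92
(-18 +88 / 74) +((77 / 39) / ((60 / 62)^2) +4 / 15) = -18747991 / 1298700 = -14.44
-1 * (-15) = 15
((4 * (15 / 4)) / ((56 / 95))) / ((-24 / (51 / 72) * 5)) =-1615 / 10752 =-0.15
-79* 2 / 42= -79 / 21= -3.76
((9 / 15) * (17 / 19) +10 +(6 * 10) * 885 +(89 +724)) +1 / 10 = 10245491 / 190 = 53923.64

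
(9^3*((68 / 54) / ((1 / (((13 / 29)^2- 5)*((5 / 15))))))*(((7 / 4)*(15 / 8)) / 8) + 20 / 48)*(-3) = 48595115 / 26912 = 1805.70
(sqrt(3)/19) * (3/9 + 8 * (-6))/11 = -13 * sqrt(3)/57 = -0.40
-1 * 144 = -144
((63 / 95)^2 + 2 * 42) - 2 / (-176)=67071097 / 794200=84.45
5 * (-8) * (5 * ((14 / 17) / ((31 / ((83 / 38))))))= -11.60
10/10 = 1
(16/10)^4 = 4096/625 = 6.55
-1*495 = -495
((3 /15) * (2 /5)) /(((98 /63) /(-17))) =-153 /175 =-0.87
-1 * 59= -59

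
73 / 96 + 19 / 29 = 3941 / 2784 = 1.42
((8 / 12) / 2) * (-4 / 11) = -4 / 33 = -0.12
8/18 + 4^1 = 40/9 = 4.44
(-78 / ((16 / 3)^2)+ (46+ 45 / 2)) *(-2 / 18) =-8417 / 1152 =-7.31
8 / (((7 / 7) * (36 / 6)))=4 / 3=1.33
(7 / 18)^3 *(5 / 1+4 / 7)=637 / 1944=0.33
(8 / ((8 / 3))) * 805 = 2415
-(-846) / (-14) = -423 / 7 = -60.43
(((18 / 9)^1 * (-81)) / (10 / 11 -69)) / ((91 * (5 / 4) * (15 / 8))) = 19008 / 1703975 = 0.01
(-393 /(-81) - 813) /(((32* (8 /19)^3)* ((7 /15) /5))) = -935396125 /258048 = -3624.89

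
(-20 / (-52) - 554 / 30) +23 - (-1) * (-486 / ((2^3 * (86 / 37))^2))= 162098383 / 46151040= 3.51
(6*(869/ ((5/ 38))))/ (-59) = -198132/ 295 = -671.63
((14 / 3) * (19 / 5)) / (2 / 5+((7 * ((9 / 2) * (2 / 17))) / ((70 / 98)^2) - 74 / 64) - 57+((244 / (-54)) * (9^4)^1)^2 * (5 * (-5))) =-723520 / 896463024380103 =-0.00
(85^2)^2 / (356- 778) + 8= -52197249 / 422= -123690.16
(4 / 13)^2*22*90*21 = 665280 / 169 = 3936.57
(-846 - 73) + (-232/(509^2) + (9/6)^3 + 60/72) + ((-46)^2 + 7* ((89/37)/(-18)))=828417874639/690191784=1200.27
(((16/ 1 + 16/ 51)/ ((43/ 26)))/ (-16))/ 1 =-0.62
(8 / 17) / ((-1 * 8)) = -1 / 17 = -0.06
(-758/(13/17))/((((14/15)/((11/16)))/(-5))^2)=-13445.80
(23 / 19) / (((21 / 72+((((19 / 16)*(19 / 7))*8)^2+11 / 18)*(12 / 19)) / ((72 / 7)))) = 92736 / 3132751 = 0.03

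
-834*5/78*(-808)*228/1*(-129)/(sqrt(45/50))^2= -18351780800/13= -1411675446.15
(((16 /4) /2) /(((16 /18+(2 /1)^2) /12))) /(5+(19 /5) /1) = 135 /242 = 0.56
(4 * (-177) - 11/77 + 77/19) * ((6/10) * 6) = -1685592/665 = -2534.72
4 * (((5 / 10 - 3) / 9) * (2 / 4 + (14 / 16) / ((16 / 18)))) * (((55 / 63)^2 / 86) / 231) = -130625 / 2064388032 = -0.00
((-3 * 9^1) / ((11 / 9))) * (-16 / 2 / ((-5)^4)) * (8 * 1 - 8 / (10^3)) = 1942056 / 859375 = 2.26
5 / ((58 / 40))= 100 / 29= 3.45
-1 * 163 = -163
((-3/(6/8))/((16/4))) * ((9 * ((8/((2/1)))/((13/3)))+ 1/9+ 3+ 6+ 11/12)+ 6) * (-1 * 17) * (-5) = -968065/468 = -2068.51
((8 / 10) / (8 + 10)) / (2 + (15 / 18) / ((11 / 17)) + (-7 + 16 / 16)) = -44 / 2685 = -0.02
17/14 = 1.21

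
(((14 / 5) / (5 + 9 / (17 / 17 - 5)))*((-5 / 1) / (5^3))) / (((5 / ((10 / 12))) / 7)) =-196 / 4125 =-0.05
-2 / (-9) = 2 / 9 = 0.22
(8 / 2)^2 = 16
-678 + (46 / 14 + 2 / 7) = -4721 / 7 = -674.43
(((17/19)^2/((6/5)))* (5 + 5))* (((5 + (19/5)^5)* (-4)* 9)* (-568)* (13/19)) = 63807350575488/857375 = 74421753.11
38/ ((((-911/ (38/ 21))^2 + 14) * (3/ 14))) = 109744/ 156863733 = 0.00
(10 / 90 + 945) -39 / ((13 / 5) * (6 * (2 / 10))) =16787 / 18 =932.61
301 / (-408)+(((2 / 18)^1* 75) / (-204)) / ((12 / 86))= -473 / 459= -1.03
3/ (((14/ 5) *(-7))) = -15/ 98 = -0.15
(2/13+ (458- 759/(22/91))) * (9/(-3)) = 209145/26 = 8044.04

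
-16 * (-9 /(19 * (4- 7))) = -48 /19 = -2.53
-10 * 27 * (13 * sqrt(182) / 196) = -1755 * sqrt(182) / 98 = -241.59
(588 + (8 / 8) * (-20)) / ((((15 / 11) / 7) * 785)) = 43736 / 11775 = 3.71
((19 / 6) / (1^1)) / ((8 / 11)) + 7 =545 / 48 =11.35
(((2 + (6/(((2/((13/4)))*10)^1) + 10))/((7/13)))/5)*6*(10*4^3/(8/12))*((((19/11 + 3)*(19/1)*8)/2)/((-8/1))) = -479954592/385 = -1246635.30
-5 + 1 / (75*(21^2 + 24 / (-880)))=-3638003 / 727605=-5.00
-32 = -32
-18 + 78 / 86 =-735 / 43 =-17.09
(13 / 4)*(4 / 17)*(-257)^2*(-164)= -140816468 / 17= -8283321.65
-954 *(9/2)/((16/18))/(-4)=38637/32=1207.41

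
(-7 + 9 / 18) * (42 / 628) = -273 / 628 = -0.43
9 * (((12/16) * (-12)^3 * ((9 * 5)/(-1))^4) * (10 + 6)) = -765275040000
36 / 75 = 12 / 25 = 0.48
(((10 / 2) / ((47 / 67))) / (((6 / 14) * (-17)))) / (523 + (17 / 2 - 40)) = -0.00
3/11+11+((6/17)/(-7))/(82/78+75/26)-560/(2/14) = -1570778016/401863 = -3908.74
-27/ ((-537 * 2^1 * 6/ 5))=15/ 716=0.02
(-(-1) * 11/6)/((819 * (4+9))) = 11/63882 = 0.00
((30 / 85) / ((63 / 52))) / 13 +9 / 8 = 1.15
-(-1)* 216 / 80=27 / 10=2.70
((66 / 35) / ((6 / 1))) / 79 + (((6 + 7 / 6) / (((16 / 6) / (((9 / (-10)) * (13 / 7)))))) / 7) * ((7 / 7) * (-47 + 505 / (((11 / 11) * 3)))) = -77.86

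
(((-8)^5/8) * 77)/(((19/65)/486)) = -9963233280/19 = -524380698.95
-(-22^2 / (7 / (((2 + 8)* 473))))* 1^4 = 2289320 / 7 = 327045.71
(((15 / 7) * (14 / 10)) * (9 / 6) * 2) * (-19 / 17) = -10.06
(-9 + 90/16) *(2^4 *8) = -432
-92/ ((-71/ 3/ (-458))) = -126408/ 71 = -1780.39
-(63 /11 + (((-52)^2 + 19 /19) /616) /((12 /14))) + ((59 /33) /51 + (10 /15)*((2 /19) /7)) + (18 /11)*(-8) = -85582447 /3581424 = -23.90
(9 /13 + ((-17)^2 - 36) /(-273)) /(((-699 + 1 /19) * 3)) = 38 /339885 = 0.00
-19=-19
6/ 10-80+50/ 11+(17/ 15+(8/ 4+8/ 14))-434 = -583448/ 1155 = -505.15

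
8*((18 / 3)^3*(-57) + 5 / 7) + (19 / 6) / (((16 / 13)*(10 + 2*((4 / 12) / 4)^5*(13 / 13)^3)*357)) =-14581994804680 / 148055159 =-98490.28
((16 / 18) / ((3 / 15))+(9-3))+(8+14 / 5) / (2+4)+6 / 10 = 578 / 45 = 12.84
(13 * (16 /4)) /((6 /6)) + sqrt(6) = sqrt(6) + 52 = 54.45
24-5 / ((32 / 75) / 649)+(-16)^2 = -234415 / 32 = -7325.47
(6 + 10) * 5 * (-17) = -1360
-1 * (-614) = 614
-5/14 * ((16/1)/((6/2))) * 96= -1280/7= -182.86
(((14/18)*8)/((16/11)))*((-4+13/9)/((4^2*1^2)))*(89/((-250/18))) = 157619/36000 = 4.38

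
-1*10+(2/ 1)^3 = -2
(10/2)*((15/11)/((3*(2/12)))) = 150/11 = 13.64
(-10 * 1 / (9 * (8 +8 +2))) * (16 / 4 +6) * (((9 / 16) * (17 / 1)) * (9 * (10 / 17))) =-125 / 4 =-31.25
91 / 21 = 13 / 3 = 4.33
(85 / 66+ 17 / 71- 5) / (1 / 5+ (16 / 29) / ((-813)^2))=-17.36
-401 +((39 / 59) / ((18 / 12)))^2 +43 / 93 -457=-277550363 / 323733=-857.34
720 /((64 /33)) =1485 /4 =371.25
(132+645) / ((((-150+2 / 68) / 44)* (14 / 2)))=-166056 / 5099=-32.57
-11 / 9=-1.22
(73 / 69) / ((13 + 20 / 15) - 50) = -0.03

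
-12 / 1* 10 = -120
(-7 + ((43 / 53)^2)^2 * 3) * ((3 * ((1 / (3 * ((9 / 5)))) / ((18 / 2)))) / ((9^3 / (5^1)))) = -1124424100 / 465925012569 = -0.00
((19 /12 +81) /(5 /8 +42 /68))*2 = 67388 /507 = 132.92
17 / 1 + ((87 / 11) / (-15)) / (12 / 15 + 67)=63364 / 3729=16.99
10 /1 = 10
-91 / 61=-1.49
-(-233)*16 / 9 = 3728 / 9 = 414.22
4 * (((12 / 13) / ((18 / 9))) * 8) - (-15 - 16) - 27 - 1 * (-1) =257 / 13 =19.77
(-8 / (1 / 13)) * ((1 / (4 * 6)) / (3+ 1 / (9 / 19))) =-39 / 46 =-0.85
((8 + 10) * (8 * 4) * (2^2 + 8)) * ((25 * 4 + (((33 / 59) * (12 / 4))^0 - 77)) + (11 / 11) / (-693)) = 12772608 / 77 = 165878.03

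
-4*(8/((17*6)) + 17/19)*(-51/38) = 1886/361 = 5.22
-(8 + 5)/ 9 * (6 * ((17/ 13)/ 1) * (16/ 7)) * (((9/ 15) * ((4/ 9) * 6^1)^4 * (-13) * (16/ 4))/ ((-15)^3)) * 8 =-926941184/ 9568125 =-96.88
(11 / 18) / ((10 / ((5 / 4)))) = 11 / 144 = 0.08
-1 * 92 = -92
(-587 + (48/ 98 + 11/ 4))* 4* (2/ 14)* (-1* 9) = 1029753/ 343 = 3002.20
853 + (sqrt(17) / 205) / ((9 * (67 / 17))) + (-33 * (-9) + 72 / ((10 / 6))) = 17 * sqrt(17) / 123615 + 5966 / 5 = 1193.20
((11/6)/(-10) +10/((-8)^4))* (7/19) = -38899/583680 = -0.07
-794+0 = -794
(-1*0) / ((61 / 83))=0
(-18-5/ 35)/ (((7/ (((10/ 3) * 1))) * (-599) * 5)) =254/ 88053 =0.00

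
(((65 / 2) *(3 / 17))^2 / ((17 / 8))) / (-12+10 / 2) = -76050 / 34391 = -2.21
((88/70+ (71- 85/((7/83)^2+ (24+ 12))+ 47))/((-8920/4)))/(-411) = 1014878447/7957180563150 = 0.00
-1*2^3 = -8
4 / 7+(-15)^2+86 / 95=150607 / 665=226.48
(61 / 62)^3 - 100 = -23605819 / 238328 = -99.05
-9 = -9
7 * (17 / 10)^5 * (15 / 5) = 29816997 / 100000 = 298.17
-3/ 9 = -1/ 3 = -0.33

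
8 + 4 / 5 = 44 / 5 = 8.80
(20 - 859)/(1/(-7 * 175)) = 1027775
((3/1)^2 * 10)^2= 8100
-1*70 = -70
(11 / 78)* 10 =55 / 39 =1.41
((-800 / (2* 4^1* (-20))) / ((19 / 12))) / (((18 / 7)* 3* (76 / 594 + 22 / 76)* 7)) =660 / 4711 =0.14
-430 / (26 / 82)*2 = -35260 / 13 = -2712.31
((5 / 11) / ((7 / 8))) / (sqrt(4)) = 0.26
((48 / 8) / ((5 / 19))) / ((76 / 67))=201 / 10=20.10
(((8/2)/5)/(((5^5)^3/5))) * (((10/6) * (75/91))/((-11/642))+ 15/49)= -447684/42767333984375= -0.00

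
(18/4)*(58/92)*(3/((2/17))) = 72.34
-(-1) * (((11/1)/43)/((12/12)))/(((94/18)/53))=2.60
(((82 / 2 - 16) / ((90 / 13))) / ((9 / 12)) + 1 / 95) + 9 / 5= 16994 / 2565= 6.63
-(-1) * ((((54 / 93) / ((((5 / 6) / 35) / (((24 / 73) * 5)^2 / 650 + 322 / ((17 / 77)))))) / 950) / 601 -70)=-728918779562498 / 10422400780025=-69.94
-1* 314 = -314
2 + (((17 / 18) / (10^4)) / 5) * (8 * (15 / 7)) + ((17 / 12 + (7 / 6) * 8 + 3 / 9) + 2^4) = 127241 / 4375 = 29.08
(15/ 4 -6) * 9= -81/ 4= -20.25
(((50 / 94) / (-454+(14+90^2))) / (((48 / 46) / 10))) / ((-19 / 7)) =-4025 / 16416912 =-0.00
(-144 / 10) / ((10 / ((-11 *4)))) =1584 / 25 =63.36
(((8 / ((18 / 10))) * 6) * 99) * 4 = 10560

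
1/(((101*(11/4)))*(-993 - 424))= -4/1574287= -0.00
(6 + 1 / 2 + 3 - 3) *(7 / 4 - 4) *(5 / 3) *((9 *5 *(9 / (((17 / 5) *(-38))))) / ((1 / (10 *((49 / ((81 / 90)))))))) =53746875 / 1292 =41599.75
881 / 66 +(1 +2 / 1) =1079 / 66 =16.35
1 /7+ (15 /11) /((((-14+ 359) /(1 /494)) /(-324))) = 61357 /437437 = 0.14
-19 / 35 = -0.54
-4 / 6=-2 / 3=-0.67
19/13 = 1.46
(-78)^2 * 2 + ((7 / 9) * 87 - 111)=36374 / 3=12124.67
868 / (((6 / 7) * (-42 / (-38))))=8246 / 9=916.22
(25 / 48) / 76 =25 / 3648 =0.01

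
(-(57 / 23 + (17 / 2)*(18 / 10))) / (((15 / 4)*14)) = -1363 / 4025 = -0.34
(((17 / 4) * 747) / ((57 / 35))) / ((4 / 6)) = 444465 / 152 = 2924.11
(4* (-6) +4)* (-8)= 160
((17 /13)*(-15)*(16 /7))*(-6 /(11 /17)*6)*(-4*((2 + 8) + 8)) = -179781120 /1001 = -179601.52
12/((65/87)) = 1044/65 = 16.06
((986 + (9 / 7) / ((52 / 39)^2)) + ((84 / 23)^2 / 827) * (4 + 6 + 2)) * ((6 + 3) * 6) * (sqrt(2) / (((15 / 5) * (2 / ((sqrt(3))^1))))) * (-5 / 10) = -10878.49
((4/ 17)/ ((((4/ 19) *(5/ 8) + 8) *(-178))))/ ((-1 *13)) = 76/ 6077721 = 0.00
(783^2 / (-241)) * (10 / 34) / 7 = -3065445 / 28679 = -106.89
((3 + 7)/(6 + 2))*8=10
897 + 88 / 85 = 76333 / 85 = 898.04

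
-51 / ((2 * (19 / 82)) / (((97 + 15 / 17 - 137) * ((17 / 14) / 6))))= 3485 / 4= 871.25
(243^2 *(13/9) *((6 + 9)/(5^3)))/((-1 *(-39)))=6561/25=262.44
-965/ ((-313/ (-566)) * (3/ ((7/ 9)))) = -452.41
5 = 5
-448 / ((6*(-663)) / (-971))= -217504 / 1989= -109.35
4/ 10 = 2/ 5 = 0.40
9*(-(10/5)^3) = -72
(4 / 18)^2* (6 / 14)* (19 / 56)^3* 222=253783 / 1382976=0.18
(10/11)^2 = 100/121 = 0.83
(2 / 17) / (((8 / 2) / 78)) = 39 / 17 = 2.29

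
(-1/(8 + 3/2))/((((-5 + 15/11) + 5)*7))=-22/1995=-0.01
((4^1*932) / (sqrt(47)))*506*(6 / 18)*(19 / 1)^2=33110324.62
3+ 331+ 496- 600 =230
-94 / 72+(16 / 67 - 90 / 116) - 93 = -6634051 / 69948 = -94.84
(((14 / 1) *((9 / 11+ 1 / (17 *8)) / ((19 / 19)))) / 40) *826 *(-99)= -6426693 / 272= -23627.55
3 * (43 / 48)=43 / 16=2.69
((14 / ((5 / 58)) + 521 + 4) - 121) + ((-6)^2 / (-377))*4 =1066944 / 1885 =566.02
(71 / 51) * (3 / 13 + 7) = 6674 / 663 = 10.07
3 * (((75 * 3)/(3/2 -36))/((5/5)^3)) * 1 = -450/23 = -19.57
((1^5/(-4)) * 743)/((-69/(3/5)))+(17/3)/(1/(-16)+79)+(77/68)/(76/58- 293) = 19175351063/11392727310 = 1.68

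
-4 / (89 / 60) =-240 / 89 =-2.70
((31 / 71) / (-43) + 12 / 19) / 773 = 36047 / 44839411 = 0.00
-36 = -36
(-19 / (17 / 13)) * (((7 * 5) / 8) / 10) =-1729 / 272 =-6.36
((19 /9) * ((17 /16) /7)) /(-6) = -0.05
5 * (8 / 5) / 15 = 8 / 15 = 0.53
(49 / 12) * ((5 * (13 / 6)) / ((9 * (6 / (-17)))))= -54145 / 3888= -13.93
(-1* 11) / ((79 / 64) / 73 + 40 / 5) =-4672 / 3405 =-1.37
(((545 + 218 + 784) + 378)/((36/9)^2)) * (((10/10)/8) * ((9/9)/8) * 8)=1925/128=15.04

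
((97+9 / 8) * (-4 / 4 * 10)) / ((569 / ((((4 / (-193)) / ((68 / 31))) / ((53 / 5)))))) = 608375 / 395780468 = 0.00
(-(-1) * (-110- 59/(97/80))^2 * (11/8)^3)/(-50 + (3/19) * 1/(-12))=-499146063075/381478496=-1308.45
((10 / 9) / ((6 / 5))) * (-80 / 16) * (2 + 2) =-500 / 27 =-18.52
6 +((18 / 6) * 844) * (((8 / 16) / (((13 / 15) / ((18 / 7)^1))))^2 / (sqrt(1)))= 46195386 / 8281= 5578.48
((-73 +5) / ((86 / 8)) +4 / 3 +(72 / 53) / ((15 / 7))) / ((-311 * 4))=37247 / 10631535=0.00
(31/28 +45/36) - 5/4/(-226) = 14951/6328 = 2.36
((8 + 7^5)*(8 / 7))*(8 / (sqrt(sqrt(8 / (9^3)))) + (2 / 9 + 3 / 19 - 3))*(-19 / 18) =-1703920*2^(1 / 4)*sqrt(3) / 7 + 1434880 / 27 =-448238.93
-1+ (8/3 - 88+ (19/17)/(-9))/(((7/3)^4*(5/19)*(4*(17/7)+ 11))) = -258532/169099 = -1.53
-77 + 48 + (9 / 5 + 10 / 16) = -1063 / 40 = -26.58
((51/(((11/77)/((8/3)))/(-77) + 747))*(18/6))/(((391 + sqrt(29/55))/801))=1894047627780/4514008843331 -88074756*sqrt(1595)/4514008843331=0.42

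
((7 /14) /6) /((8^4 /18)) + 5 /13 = 40999 /106496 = 0.38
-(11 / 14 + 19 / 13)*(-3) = 1227 / 182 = 6.74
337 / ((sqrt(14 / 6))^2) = 1011 / 7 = 144.43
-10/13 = -0.77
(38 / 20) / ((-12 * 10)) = -19 / 1200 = -0.02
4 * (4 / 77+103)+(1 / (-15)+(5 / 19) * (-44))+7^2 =9865642 / 21945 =449.56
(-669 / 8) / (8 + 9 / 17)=-11373 / 1160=-9.80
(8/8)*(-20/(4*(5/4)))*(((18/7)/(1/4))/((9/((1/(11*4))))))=-8/77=-0.10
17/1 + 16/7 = 135/7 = 19.29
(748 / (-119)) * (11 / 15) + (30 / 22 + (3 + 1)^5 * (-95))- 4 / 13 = -1460712557 / 15015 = -97283.55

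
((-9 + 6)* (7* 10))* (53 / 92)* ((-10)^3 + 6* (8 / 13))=36038940 / 299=120531.57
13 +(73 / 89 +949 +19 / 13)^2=1211410403126 / 1338649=904949.99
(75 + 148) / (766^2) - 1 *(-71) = 41659899 / 586756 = 71.00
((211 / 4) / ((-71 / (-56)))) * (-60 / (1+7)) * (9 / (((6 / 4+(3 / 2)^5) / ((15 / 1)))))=-4632.38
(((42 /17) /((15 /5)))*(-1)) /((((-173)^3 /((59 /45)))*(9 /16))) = 13216 /35648581545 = 0.00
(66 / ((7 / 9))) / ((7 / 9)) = 5346 / 49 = 109.10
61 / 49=1.24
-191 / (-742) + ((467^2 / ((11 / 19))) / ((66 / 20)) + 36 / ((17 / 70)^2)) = 8933180778217 / 77840994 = 114761.91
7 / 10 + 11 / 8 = 83 / 40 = 2.08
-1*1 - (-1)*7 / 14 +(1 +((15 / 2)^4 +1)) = 3165.56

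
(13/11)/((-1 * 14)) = -13/154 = -0.08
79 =79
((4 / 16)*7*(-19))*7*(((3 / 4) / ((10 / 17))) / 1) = -47481 / 160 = -296.76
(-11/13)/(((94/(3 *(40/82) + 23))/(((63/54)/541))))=-77231/162631092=-0.00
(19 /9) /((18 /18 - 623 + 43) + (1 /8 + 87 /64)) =-0.00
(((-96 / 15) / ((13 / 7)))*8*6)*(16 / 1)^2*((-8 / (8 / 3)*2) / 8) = 2064384 / 65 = 31759.75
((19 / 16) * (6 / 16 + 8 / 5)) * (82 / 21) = 61541 / 6720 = 9.16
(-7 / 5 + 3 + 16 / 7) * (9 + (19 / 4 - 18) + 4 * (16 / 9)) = 3502 / 315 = 11.12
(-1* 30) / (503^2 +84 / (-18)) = -90 / 759013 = -0.00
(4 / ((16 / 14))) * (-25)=-175 / 2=-87.50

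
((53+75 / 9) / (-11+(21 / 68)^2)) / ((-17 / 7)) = 350336 / 151269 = 2.32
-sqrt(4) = -2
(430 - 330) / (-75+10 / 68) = -680 / 509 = -1.34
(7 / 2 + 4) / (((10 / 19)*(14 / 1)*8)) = 57 / 448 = 0.13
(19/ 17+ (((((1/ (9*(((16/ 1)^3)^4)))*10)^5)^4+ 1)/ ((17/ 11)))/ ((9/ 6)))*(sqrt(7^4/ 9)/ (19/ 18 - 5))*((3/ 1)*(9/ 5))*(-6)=218695218879252078034122283436821637618859367072057709529201995655079683797960131853738601957494893613869858387438806511367321487068065062099395446457386567279339274731697150659028765593199996473769534453143419280136816659742970736880577920730087936608631951557827541647564154950340157926912812465702631723/ 1052321349586101057671581322130385952388779082413920125441103715008408434130882532456691624977660478645981511275831680728256157032233809372135515051275811537461858296581570704787449729354205518973946136692851031694704919248821426496067854792048247890640672352864039034991954797724535125935341145339985920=207.82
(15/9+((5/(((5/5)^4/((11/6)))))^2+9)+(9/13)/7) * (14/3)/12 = 310543/8424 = 36.86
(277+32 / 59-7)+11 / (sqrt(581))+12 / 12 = 11*sqrt(581) / 581+16021 / 59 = 272.00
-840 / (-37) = 840 / 37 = 22.70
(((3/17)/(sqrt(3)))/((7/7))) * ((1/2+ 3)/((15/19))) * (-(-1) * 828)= 18354 * sqrt(3)/85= 374.00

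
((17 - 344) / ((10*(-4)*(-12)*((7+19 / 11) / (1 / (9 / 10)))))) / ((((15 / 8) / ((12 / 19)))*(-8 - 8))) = 1199 / 656640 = 0.00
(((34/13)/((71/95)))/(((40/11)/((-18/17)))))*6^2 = -33858/923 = -36.68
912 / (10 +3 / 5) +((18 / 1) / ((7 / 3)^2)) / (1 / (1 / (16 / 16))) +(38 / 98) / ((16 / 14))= 1863257 / 20776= 89.68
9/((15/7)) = 21/5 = 4.20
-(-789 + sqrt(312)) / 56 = 789 / 56- sqrt(78) / 28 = 13.77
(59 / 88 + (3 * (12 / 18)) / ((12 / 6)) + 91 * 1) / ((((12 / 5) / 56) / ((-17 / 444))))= -4852225 / 58608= -82.79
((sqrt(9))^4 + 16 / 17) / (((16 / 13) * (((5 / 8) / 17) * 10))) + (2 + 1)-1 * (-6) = 19009 / 100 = 190.09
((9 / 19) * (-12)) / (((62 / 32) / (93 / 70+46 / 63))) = -124512 / 20615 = -6.04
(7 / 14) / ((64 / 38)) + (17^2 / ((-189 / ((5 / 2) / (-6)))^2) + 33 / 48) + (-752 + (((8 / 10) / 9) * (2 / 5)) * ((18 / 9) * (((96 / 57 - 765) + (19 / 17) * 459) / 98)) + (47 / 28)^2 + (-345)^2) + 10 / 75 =1155950141702317 / 9773265600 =118276.76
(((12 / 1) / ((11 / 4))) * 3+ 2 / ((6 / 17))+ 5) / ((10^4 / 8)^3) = 98 / 8056640625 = 0.00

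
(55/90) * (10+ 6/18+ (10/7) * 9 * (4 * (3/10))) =5951/378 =15.74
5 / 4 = 1.25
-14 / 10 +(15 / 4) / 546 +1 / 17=-82567 / 61880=-1.33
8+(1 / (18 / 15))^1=53 / 6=8.83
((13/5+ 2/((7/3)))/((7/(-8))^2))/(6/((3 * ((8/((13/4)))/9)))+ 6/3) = 123904/255535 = 0.48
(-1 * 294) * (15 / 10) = -441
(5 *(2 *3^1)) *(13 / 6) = 65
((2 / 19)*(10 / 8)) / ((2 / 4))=5 / 19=0.26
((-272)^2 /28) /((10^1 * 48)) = 578 /105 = 5.50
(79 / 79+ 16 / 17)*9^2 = 2673 / 17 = 157.24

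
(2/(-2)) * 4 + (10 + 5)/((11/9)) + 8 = 179/11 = 16.27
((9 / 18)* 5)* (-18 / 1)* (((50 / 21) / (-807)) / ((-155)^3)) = -2 / 56096453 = -0.00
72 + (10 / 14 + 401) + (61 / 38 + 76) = 146651 / 266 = 551.32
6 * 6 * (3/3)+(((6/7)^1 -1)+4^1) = 39.86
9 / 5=1.80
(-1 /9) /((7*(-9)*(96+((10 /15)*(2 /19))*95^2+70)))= 1 /453222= 0.00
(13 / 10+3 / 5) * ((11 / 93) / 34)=209 / 31620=0.01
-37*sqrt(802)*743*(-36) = 989676*sqrt(802) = 28027232.92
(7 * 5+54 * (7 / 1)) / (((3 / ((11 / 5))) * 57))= 4543 / 855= 5.31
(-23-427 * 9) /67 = -3866 /67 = -57.70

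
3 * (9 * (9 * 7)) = 1701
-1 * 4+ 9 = 5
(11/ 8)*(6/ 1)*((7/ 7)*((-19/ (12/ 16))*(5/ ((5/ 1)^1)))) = -209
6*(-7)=-42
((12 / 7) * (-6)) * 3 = -30.86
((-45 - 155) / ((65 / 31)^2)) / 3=-7688 / 507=-15.16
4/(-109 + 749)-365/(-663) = 59063/106080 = 0.56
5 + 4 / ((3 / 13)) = 67 / 3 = 22.33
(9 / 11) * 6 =54 / 11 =4.91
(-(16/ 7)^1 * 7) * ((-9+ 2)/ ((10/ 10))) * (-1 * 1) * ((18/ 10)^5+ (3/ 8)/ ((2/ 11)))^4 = -8440969311317799500600727/ 390625000000000000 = -21608881.44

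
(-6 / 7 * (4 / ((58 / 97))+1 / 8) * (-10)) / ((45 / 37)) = 19499 / 406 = 48.03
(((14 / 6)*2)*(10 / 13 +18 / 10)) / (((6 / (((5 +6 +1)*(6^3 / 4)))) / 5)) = 84168 / 13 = 6474.46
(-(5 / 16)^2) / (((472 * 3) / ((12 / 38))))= -25 / 1147904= -0.00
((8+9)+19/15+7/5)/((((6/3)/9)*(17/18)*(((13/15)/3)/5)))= 358425/221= 1621.83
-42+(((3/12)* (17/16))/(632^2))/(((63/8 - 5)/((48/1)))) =-192921741/4593376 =-42.00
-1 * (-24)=24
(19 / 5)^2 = 361 / 25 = 14.44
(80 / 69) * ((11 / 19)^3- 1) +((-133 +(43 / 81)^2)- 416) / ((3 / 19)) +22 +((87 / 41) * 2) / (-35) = -15391757763473824 / 4455863029485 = -3454.27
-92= -92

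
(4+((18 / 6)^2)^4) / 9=6565 / 9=729.44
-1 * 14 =-14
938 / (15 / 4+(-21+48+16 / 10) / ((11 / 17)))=2680 / 137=19.56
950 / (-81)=-950 / 81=-11.73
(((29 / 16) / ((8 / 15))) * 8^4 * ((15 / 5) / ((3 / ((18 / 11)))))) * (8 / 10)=200448 / 11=18222.55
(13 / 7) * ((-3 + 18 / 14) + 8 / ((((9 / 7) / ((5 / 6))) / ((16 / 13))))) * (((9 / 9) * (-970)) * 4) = -33632.53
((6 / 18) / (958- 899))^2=0.00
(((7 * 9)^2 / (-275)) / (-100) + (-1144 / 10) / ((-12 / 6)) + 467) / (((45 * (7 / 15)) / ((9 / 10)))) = 22.47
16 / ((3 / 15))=80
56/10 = 28/5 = 5.60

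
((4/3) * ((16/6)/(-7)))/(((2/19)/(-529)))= 160816/63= 2552.63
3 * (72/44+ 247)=8205/11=745.91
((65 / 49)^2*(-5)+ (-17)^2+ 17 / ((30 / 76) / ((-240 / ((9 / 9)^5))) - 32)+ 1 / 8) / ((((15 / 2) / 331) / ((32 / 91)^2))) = 8860668587019008 / 5802859863255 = 1526.95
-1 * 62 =-62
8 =8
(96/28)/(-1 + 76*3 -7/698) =5584/369691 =0.02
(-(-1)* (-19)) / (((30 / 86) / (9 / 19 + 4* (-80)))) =261053 / 15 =17403.53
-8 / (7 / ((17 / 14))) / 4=-17 / 49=-0.35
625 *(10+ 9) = 11875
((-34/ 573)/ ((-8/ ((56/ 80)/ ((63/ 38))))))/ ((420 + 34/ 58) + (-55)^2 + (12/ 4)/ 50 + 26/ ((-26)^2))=608855/ 669906222984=0.00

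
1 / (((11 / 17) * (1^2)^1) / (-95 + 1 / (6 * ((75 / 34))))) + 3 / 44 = -1451669 / 9900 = -146.63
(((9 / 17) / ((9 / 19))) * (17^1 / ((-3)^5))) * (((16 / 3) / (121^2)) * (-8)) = 0.00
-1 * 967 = -967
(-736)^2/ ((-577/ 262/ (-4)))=983877.66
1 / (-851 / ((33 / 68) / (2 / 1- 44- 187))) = 33 / 13251772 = 0.00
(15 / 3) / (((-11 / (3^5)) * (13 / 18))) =-152.94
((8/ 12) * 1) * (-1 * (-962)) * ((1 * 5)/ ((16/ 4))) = 2405/ 3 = 801.67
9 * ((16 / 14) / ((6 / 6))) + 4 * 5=212 / 7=30.29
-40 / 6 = -20 / 3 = -6.67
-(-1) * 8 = 8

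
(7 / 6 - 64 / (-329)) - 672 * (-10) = 13267967 / 1974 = 6721.36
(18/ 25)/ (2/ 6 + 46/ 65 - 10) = -702/ 8735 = -0.08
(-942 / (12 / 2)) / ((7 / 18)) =-2826 / 7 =-403.71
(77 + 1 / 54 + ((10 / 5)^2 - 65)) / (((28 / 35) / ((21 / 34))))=30275 / 2448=12.37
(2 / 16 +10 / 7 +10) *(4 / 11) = 647 / 154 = 4.20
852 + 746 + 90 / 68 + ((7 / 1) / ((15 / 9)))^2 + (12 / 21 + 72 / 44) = 105974763 / 65450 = 1619.17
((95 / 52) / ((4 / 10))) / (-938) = -475 / 97552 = -0.00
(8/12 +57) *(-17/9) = -2941/27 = -108.93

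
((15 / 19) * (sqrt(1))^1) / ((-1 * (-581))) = 15 / 11039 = 0.00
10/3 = 3.33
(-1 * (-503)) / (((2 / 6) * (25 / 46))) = 69414 / 25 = 2776.56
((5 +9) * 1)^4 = 38416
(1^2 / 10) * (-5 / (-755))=1 / 1510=0.00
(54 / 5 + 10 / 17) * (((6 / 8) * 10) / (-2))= -42.71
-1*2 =-2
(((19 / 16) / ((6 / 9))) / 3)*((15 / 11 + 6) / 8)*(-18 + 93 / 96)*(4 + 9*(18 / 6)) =-26001405 / 90112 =-288.55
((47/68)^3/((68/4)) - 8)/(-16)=42658929/85525504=0.50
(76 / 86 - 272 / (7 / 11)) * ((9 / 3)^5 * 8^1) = -249590160 / 301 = -829203.19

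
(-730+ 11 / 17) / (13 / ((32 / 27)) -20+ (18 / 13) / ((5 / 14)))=141.50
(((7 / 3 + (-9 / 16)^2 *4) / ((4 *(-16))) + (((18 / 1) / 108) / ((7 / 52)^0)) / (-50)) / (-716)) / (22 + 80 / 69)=0.00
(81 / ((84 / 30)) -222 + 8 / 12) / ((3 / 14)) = -8081 / 9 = -897.89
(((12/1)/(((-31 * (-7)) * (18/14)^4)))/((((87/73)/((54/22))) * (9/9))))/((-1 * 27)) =-100156/64881729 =-0.00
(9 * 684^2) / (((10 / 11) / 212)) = 4909680864 / 5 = 981936172.80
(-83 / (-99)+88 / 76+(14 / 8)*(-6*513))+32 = -5352.50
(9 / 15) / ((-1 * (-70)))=3 / 350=0.01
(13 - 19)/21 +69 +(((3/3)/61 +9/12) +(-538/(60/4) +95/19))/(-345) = 608129869/8838900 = 68.80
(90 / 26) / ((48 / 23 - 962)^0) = 45 / 13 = 3.46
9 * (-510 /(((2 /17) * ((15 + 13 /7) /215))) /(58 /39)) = -2289985425 /6844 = -334597.52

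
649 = 649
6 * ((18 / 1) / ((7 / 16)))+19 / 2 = 3589 / 14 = 256.36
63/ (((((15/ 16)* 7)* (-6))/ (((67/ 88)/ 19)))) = -67/ 1045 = -0.06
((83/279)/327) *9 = 83/10137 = 0.01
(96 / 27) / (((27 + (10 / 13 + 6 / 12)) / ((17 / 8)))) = 1768 / 6615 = 0.27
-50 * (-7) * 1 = 350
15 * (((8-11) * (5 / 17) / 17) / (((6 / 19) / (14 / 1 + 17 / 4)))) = -104025 / 2312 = -44.99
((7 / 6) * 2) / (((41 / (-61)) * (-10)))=427 / 1230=0.35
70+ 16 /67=4706 /67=70.24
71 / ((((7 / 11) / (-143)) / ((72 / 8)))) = -1005147 / 7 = -143592.43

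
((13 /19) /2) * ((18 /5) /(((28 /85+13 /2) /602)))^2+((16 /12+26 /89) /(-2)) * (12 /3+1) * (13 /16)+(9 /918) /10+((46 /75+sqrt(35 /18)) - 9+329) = sqrt(70) /6+3598057100411 /103489200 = 34768.86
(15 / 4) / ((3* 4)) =5 / 16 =0.31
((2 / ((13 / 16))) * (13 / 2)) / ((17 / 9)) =144 / 17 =8.47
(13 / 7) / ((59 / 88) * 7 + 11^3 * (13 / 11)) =1144 / 971859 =0.00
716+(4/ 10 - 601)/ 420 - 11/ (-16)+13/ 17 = 4868951/ 6800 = 716.02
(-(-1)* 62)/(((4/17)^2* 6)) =186.65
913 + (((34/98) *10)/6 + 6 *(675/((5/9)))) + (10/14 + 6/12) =2412209/294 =8204.79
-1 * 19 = -19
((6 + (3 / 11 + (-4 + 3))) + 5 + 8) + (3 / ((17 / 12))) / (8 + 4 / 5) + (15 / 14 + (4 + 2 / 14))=62119 / 2618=23.73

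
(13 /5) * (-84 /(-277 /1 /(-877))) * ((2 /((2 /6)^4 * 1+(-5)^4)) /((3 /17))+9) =-12859780752 /2062265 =-6235.76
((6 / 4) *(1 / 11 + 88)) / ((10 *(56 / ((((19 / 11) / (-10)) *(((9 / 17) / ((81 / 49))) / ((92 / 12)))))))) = -7581 / 4452800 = -0.00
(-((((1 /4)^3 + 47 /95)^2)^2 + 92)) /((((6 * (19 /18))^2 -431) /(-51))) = -57747737915598050379 /4807398816481280000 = -12.01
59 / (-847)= -59 / 847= -0.07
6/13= 0.46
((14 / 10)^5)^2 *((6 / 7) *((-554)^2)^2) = 22807236679460513952 / 9765625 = 2335461035976.76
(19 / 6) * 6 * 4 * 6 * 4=1824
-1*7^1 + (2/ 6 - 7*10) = -230/ 3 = -76.67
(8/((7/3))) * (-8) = -192/7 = -27.43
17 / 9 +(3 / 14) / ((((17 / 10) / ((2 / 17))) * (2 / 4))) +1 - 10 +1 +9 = 53138 / 18207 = 2.92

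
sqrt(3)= 1.73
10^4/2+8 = 5008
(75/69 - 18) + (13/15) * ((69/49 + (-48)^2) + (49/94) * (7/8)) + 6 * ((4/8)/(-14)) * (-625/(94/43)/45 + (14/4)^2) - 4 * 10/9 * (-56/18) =684441553601/343239120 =1994.07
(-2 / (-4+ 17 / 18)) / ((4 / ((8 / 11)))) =72 / 605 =0.12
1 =1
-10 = -10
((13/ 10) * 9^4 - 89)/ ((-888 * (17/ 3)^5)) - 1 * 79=-332026197523/ 4202776720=-79.00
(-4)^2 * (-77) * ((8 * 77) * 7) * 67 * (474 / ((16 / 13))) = -137077436496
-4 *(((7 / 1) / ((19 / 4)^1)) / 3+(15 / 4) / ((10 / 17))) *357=-372589 / 38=-9804.97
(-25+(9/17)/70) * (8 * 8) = -1599.52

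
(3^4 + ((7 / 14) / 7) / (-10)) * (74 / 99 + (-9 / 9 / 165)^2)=230759989 / 3811500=60.54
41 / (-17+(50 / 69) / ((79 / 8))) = -223491 / 92267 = -2.42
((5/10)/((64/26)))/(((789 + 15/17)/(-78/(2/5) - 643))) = -92599/429696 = -0.22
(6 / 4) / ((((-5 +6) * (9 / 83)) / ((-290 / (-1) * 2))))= 24070 / 3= 8023.33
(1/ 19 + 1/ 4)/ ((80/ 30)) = 69/ 608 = 0.11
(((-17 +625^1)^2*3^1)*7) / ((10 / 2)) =7762944 / 5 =1552588.80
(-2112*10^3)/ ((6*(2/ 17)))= -2992000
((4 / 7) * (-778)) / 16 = -389 / 14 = -27.79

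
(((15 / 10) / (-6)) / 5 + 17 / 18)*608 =24472 / 45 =543.82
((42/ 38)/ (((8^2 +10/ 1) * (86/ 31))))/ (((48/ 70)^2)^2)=325635625/ 13372342272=0.02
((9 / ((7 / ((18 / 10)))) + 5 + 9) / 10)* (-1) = -571 / 350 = -1.63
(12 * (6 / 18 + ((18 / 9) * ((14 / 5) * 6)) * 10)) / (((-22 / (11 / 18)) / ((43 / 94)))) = -43387 / 846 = -51.28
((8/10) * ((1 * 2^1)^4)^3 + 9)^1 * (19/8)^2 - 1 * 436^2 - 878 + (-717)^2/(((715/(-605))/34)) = -62243522063/4160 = -14962385.11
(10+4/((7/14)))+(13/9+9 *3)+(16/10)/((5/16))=11602/225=51.56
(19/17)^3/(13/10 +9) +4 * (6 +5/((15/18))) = 24358462/506039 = 48.14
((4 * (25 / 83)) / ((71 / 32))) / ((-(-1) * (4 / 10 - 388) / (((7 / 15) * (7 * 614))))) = -48137600 / 17130951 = -2.81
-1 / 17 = -0.06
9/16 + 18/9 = 41/16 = 2.56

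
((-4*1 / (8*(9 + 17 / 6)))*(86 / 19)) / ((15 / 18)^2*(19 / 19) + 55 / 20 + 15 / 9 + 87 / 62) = -143964 / 4903615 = -0.03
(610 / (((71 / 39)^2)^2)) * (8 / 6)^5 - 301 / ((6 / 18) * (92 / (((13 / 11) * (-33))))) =4326081069011 / 7013623956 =616.81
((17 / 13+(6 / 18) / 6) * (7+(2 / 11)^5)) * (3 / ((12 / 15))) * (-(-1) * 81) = 4413727935 / 1522664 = 2898.69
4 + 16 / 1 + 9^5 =59069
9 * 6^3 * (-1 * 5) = -9720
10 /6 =5 /3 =1.67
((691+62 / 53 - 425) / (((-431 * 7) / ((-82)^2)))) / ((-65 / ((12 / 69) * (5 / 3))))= 126949120 / 47810399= 2.66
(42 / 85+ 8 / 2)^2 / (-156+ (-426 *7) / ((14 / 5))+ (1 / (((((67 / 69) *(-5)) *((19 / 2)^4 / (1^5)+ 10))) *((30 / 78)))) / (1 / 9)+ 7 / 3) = -73598119197 / 4440818101978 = -0.02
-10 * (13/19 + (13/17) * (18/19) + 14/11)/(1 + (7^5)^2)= -9527/100363456325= -0.00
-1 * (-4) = 4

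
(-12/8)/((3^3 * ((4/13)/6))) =-13/12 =-1.08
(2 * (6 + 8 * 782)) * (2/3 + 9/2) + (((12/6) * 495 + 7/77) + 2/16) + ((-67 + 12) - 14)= 65628.55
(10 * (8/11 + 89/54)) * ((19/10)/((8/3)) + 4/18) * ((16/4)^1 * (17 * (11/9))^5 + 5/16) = 13897289142697462279/40406522112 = 343936780.90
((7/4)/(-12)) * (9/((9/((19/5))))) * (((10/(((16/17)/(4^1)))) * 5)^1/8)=-14.72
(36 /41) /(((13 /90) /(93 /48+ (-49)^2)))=15571035 /1066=14606.97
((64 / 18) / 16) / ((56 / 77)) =11 / 36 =0.31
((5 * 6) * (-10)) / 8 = -75 / 2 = -37.50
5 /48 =0.10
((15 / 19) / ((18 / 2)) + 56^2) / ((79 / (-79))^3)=-178757 / 57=-3136.09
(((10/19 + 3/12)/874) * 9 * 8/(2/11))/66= 177/33212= 0.01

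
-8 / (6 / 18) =-24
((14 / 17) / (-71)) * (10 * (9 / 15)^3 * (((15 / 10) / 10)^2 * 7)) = -11907 / 3017500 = -0.00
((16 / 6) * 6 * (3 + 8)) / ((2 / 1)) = 88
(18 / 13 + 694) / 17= 9040 / 221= 40.90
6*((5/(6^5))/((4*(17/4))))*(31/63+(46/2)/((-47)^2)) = 43705/383265918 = 0.00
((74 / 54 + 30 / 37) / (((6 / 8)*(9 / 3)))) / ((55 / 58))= 505528 / 494505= 1.02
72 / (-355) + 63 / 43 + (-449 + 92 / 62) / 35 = -38172896 / 3312505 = -11.52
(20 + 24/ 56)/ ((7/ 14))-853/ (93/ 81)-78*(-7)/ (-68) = -5239175/ 7378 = -710.11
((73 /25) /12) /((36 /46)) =1679 /5400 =0.31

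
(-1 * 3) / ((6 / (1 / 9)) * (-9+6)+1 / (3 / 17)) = 9 / 469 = 0.02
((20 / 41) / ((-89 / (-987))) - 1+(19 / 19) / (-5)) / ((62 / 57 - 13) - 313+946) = 2188971 / 322954745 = 0.01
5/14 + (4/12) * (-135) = -625/14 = -44.64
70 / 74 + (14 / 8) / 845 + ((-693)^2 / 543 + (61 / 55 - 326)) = 139559794281 / 248994460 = 560.49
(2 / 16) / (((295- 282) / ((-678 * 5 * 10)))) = -8475 / 26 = -325.96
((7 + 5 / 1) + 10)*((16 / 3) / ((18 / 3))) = 176 / 9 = 19.56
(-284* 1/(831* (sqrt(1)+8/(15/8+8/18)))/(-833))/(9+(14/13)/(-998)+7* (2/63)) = 461498154/46148199307777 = 0.00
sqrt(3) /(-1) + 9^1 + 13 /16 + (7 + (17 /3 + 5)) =1319 /48 -sqrt(3) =25.75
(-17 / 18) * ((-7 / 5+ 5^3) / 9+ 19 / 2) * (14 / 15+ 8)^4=-955082530916 / 6834375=-139746.87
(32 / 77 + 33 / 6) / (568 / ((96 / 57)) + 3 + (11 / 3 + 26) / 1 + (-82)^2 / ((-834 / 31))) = 0.05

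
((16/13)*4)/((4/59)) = 944/13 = 72.62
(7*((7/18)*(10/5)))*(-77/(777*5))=-539/4995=-0.11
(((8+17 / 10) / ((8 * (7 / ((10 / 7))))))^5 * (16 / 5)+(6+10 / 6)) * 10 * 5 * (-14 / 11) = -488.07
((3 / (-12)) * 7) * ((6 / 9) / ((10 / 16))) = -1.87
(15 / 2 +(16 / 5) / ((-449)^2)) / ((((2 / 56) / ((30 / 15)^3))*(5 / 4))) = 6773807936 / 5040025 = 1344.00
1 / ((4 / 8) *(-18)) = -0.11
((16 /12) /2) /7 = 2 /21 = 0.10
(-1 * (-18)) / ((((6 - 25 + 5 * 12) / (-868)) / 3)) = -46872 / 41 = -1143.22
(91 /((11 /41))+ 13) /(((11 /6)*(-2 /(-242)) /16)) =371904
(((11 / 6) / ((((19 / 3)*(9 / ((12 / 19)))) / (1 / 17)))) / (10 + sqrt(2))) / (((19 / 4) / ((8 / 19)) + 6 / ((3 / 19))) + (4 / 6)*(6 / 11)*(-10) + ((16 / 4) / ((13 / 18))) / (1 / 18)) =503360 / 599979269757-50336*sqrt(2) / 599979269757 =0.00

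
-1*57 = -57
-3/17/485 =-3/8245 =-0.00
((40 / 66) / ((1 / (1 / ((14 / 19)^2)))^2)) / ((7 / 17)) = 11077285 / 2218524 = 4.99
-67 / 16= -4.19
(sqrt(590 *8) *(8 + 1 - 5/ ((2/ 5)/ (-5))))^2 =24129820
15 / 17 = 0.88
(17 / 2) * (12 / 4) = 51 / 2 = 25.50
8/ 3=2.67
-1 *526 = -526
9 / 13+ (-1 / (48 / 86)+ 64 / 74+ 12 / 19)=87095 / 219336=0.40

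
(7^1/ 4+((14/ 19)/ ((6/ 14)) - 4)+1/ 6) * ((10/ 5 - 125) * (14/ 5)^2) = 166747/ 475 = 351.05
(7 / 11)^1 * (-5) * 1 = -35 / 11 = -3.18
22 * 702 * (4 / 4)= 15444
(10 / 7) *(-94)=-940 / 7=-134.29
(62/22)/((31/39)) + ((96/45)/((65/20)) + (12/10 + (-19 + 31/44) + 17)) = 3203/780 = 4.11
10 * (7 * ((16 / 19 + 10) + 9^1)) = 26390 / 19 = 1388.95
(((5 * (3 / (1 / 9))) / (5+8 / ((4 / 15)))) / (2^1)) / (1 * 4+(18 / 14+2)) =9 / 34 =0.26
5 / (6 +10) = 5 / 16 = 0.31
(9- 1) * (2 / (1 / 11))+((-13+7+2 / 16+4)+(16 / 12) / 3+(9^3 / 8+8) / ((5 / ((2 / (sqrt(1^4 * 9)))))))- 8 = 64723 / 360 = 179.79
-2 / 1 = -2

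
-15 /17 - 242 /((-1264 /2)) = -2683 /5372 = -0.50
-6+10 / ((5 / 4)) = 2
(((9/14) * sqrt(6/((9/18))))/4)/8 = 9 * sqrt(3)/224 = 0.07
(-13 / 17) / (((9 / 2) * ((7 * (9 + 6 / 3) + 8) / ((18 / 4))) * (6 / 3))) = -13 / 2890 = -0.00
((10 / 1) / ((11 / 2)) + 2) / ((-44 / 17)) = -357 / 242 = -1.48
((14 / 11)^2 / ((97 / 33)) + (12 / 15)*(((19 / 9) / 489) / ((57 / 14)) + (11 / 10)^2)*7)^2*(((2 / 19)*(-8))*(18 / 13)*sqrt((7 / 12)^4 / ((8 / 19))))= -32.88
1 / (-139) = -1 / 139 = -0.01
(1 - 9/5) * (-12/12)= 4/5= 0.80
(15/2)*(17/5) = 51/2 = 25.50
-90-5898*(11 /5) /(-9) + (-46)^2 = 52016 /15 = 3467.73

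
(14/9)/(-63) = -2/81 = -0.02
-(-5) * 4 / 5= 4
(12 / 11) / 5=12 / 55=0.22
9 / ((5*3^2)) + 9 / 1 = 46 / 5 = 9.20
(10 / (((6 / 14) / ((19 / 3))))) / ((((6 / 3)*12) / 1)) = 665 / 108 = 6.16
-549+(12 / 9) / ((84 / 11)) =-34576 / 63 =-548.83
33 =33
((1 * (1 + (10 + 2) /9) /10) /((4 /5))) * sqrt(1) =7 /24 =0.29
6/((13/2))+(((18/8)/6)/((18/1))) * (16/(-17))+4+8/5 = 21559/3315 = 6.50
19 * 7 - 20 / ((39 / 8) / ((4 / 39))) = 201653 / 1521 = 132.58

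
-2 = -2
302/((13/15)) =4530/13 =348.46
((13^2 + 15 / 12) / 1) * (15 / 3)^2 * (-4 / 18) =-5675 / 6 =-945.83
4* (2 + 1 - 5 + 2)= 0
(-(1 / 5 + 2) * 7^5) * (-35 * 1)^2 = -45294865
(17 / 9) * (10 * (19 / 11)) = 3230 / 99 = 32.63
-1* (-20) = 20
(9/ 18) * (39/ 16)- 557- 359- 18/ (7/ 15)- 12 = -216239/ 224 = -965.35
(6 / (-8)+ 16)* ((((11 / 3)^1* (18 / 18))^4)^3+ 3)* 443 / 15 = 21202448276880503 / 7971615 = 2659743135.72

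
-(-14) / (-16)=-7 / 8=-0.88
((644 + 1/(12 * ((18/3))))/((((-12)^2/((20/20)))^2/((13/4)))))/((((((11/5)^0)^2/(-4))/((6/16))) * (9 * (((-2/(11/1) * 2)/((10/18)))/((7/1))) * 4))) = 232076845/5159780352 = 0.04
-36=-36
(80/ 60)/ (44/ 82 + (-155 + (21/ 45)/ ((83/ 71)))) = -0.01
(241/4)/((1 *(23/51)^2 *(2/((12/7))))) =1880523/7406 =253.92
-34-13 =-47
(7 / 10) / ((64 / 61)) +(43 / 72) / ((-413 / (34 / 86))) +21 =21.67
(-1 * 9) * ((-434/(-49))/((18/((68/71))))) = -2108/497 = -4.24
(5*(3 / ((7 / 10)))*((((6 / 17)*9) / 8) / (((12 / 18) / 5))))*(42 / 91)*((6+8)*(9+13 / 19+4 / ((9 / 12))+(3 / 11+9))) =462611250 / 46189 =10015.62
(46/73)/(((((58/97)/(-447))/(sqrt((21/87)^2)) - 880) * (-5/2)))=13961598/48744494765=0.00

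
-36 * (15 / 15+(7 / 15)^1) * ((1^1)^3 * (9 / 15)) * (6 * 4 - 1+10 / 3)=-20856 / 25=-834.24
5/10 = 1/2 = 0.50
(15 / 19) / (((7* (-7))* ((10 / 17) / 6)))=-153 / 931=-0.16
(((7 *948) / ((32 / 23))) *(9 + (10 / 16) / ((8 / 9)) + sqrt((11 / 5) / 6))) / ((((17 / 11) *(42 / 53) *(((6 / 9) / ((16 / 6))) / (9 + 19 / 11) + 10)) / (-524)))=-1694794846833 / 857888-8187414719 *sqrt(330) / 1206405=-2098828.36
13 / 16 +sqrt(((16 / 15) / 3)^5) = 0.89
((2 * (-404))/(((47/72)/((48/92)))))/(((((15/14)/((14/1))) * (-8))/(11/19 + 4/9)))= 22171520/20539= 1079.48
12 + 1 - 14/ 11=129/ 11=11.73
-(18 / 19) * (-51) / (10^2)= 459 / 950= 0.48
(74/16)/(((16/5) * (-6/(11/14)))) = -2035/10752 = -0.19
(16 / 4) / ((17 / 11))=44 / 17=2.59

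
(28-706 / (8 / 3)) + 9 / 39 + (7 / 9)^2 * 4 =-986027 / 4212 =-234.10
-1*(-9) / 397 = 9 / 397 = 0.02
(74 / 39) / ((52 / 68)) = 1258 / 507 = 2.48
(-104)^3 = -1124864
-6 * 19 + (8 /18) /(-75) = -76954 /675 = -114.01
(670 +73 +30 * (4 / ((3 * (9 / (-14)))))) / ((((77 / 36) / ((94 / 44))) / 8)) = 418864 / 77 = 5439.79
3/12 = 1/4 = 0.25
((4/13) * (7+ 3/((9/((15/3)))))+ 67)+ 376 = 1337/3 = 445.67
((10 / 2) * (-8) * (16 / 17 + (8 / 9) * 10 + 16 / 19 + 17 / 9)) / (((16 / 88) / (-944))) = 7583435200 / 2907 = 2608680.84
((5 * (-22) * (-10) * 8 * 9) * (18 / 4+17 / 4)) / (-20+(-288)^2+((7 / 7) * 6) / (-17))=8.36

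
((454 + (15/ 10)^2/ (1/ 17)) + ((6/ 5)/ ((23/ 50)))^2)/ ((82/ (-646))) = -341088323/ 86756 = -3931.58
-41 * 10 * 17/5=-1394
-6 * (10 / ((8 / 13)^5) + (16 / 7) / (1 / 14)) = -7142259 / 8192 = -871.86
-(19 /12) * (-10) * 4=190 /3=63.33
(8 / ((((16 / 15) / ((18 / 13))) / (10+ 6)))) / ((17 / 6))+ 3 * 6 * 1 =16938 / 221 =76.64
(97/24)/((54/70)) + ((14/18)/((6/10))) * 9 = 16.91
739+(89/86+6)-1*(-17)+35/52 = 763.71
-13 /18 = -0.72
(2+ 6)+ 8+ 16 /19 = 320 /19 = 16.84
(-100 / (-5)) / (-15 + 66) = 20 / 51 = 0.39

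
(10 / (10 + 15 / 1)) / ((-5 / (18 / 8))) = -9 / 50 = -0.18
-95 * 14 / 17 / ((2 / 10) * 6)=-3325 / 51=-65.20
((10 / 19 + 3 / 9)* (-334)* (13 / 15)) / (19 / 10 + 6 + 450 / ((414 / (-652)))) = 9786868 / 27562293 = 0.36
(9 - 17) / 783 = -8 / 783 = -0.01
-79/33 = -2.39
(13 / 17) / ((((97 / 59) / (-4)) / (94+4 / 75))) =-21641672 / 123675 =-174.99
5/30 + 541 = 3247/6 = 541.17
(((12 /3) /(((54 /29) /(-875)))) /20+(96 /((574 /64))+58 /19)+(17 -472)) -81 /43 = -6800798869 /12661866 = -537.11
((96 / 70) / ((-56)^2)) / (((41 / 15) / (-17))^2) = 39015 / 2306332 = 0.02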